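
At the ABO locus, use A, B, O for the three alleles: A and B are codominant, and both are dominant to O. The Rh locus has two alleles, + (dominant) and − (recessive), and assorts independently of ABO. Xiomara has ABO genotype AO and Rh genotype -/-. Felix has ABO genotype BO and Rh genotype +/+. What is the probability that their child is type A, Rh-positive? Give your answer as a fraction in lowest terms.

1/4

ABO cross AO × BO → offspring phenotypes: 1/4 O, 1/4 A, 1/4 B, 1/4 AB.
Rh cross -/- × +/+ → 1 Rh+.
Independent loci: P(type A, Rh-positive) = 1/4 × 1 = 1/4.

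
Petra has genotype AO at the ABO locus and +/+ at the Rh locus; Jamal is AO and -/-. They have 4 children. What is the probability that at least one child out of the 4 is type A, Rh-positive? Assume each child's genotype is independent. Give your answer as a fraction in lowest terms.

255/256

ABO cross AO × AO → 1/4 O, 3/4 A.
Rh cross +/+ × -/- → 1 Rh+; so P(type A, Rh-positive) = 3/4 × 1 = 3/4 per child.
P(none) = (1/4)^4 = 1/256; P(at least one) = 1 − 1/256 = 255/256.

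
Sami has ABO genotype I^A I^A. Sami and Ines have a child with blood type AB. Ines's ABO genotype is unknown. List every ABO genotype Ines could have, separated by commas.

For each candidate genotype of Ines, check whether crossing it with I^A I^A can produce every observed child phenotype.
  I^A I^A → possible child types {A} ✗
  I^A I^B → possible child types {A, AB} ✓
  I^A i → possible child types {A} ✗
  I^B I^B → possible child types {AB} ✓
  I^B i → possible child types {A, AB} ✓
  i i → possible child types {A} ✗

I^A I^B, I^B I^B, I^B i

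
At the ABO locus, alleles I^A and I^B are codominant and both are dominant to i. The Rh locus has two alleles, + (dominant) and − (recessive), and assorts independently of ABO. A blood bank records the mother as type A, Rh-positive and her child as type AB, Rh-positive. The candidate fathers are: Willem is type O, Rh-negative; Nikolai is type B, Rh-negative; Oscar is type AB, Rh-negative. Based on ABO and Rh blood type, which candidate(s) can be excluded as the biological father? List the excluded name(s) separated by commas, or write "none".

Willem

A candidate is excluded only if no genotype consistent with his phenotype could produce a type AB, Rh-positive child with a type A, Rh-positive mother.
Willem (type O, Rh-): no genotype consistent with that phenotype can produce a type-AB Rh+ child with a type-A mother.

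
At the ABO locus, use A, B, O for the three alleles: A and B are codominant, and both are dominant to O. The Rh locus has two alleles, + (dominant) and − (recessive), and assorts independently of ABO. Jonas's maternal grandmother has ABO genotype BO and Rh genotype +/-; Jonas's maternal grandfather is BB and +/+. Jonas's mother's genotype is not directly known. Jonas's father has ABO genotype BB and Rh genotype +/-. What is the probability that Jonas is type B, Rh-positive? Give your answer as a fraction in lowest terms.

Jonas's mother's ABO genotype from BO × BB: 1/2 BB, 1/2 BO.
Crossing each possibility with the father BB and summing P(type B): 1/2·1 + 1/2·1 = 1.
Similarly for Rh via the mother's Rh distribution: P(Rh+) = 7/8.
Independent loci: 1 × 7/8 = 7/8.

7/8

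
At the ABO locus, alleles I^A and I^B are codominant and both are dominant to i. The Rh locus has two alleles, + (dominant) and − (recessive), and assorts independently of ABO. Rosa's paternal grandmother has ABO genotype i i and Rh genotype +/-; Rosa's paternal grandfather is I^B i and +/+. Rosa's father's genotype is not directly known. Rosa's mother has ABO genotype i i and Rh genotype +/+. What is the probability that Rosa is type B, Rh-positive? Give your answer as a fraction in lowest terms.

1/4

Rosa's father's ABO genotype from i i × I^B i: 1/2 I^B i, 1/2 i i.
Crossing each possibility with the mother i i and summing P(type B): 1/2·1/2 + 1/2·0 = 1/4.
Similarly for Rh via the father's Rh distribution: P(Rh+) = 1.
Independent loci: 1/4 × 1 = 1/4.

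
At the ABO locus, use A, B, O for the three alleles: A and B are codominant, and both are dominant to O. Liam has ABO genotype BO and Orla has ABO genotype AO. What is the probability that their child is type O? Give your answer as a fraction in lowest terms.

ABO cross BO × AO → offspring phenotypes: 1/4 O, 1/4 A, 1/4 B, 1/4 AB.
So P(type O) = 1/4.

1/4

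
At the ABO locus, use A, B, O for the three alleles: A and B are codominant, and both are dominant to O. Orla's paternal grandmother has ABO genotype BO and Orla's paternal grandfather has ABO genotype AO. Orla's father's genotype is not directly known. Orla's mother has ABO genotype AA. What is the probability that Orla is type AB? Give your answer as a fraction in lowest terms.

1/4

Orla's father's ABO genotype from BO × AO: 1/4 AB, 1/4 AO, 1/4 BO, 1/4 OO.
Crossing each possibility with the mother AA and summing P(type AB): 1/4·1/2 + 1/4·0 + 1/4·1/2 + 1/4·0 = 1/4.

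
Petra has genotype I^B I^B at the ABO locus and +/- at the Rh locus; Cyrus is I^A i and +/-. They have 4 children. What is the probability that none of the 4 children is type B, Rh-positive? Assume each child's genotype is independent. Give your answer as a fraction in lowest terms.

625/4096

ABO cross I^B I^B × I^A i → 1/2 B, 1/2 AB.
Rh cross +/- × +/- → 3/4 Rh+, 1/4 Rh-; so P(type B, Rh-positive) = 1/2 × 3/4 = 3/8 per child.
P(not type B, Rh-positive) = 5/8 for one child; (5/8)^4 = 625/4096.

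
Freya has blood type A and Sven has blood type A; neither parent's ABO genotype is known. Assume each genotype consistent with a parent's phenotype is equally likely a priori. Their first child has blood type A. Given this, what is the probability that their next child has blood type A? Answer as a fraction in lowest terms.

19/20

Possible genotypes: Freya ∈ {I^A I^A, I^A i}; Sven ∈ {I^A I^A, I^A i}.
Weight each parental genotype pair by prior × P(type-A child):
  I^A I^A × I^A I^A: posterior weight 4/15; P(next child type A) = 1.
  I^A I^A × I^A i: posterior weight 4/15; P(next child type A) = 1.
  I^A i × I^A I^A: posterior weight 4/15; P(next child type A) = 1.
  I^A i × I^A i: posterior weight 1/5; P(next child type A) = 3/4.
Weighted sum = 19/20.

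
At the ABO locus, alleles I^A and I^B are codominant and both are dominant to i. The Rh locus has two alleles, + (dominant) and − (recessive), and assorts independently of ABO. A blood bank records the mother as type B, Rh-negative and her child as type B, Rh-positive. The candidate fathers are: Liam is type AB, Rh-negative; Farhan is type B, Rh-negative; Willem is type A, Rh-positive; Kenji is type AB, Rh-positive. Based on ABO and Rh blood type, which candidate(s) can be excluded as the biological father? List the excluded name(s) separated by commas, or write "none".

Liam, Farhan

A candidate is excluded only if no genotype consistent with his phenotype could produce a type B, Rh-positive child with a type B, Rh-negative mother.
Liam (type AB, Rh-): no genotype consistent with that phenotype can produce a type-B Rh+ child with a type-B mother.
Farhan (type B, Rh-): no genotype consistent with that phenotype can produce a type-B Rh+ child with a type-B mother.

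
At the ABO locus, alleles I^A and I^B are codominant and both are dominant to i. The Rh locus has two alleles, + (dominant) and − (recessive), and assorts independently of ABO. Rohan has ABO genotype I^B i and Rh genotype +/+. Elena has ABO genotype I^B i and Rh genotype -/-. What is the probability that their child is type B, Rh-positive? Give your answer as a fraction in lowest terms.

ABO cross I^B i × I^B i → offspring phenotypes: 1/4 O, 3/4 B.
Rh cross +/+ × -/- → 1 Rh+.
Independent loci: P(type B, Rh-positive) = 3/4 × 1 = 3/4.

3/4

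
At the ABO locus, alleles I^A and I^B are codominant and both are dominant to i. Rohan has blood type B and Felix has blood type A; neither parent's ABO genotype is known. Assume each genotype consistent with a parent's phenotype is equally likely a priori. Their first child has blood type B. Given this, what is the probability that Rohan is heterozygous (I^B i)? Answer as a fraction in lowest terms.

1/3

Possible genotypes: Rohan ∈ {I^B I^B, I^B i}; Felix ∈ {I^A I^A, I^A i}.
Weight each parental genotype pair by prior × P(type-B child):
  I^B I^B × I^A i: posterior weight 2/3.
  I^B i × I^A i: posterior weight 1/3.
Sum the posterior weight over pairs where Rohan is I^B i: 1/3.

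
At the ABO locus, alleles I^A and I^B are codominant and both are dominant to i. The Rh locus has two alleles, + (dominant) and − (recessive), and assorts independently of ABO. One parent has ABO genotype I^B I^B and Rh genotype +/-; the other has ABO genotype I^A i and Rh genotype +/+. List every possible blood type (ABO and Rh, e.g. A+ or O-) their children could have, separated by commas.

B+, AB+

Gametes from I^B I^B × I^A i give offspring ABO genotypes I^A I^B, I^B i, i.e. phenotypes B, AB.
Rh cross +/- × +/+ → phenotypes Rh+.
Combining independently: B+, AB+.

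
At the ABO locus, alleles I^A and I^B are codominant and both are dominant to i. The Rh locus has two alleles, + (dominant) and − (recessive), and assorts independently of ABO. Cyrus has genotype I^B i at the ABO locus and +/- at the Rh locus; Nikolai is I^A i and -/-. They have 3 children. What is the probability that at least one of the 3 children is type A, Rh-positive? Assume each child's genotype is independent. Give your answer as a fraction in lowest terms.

ABO cross I^B i × I^A i → 1/4 O, 1/4 A, 1/4 B, 1/4 AB.
Rh cross +/- × -/- → 1/2 Rh+, 1/2 Rh-; so P(type A, Rh-positive) = 1/4 × 1/2 = 1/8 per child.
P(none) = (7/8)^3 = 343/512; P(at least one) = 1 − 343/512 = 169/512.

169/512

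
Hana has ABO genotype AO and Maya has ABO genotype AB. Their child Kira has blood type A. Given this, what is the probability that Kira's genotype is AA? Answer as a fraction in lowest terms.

1/2

Cross AO × AB → 1/4 AA, 1/4 AB, 1/4 AO, 1/4 BO.
Type-A genotypes among offspring: AA (1/4), AO (1/4); total 1/2.
P(AA | type A) = (1/4) / (1/2) = 1/2.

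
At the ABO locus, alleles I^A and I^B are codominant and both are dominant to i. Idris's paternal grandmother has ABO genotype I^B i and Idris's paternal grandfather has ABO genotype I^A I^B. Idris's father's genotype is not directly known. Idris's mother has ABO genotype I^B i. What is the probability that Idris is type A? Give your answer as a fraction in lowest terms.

Idris's father's ABO genotype from I^B i × I^A I^B: 1/4 I^A I^B, 1/4 I^A i, 1/4 I^B I^B, 1/4 I^B i.
Crossing each possibility with the mother I^B i and summing P(type A): 1/4·1/4 + 1/4·1/4 + 1/4·0 + 1/4·0 = 1/8.

1/8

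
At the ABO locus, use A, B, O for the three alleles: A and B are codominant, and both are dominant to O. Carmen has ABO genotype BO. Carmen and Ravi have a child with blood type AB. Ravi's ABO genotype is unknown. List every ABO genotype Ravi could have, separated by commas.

For each candidate genotype of Ravi, check whether crossing it with BO can produce every observed child phenotype.
  AA → possible child types {A, AB} ✓
  AB → possible child types {A, B, AB} ✓
  AO → possible child types {O, A, B, AB} ✓
  BB → possible child types {B} ✗
  BO → possible child types {O, B} ✗
  OO → possible child types {O, B} ✗

AA, AB, AO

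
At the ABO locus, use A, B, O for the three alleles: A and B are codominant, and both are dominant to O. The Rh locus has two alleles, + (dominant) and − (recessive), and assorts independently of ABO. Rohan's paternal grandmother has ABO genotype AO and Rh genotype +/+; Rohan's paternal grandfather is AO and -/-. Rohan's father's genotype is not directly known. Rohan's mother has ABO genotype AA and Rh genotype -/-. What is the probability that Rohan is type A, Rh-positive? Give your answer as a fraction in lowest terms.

Rohan's father's ABO genotype from AO × AO: 1/4 AA, 1/2 AO, 1/4 OO.
Crossing each possibility with the mother AA and summing P(type A): 1/4·1 + 1/2·1 + 1/4·1 = 1.
Similarly for Rh via the father's Rh distribution: P(Rh+) = 1/2.
Independent loci: 1 × 1/2 = 1/2.

1/2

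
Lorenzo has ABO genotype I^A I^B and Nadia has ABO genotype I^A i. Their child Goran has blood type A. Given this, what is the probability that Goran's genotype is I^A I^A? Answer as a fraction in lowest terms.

Cross I^A I^B × I^A i → 1/4 I^A I^A, 1/4 I^A I^B, 1/4 I^A i, 1/4 I^B i.
Type-A genotypes among offspring: I^A I^A (1/4), I^A i (1/4); total 1/2.
P(I^A I^A | type A) = (1/4) / (1/2) = 1/2.

1/2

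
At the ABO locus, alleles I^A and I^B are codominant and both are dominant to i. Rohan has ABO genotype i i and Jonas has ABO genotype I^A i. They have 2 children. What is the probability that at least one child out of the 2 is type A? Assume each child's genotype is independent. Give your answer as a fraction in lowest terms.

ABO cross i i × I^A i → 1/2 O, 1/2 A.
So P(type A) = 1/2 per child.
P(none) = (1/2)^2 = 1/4; P(at least one) = 1 − 1/4 = 3/4.

3/4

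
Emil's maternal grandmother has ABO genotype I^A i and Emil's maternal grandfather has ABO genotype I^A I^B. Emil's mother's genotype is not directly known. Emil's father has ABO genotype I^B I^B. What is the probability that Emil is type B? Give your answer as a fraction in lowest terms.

1/2

Emil's mother's ABO genotype from I^A i × I^A I^B: 1/4 I^A I^A, 1/4 I^A I^B, 1/4 I^A i, 1/4 I^B i.
Crossing each possibility with the father I^B I^B and summing P(type B): 1/4·0 + 1/4·1/2 + 1/4·1/2 + 1/4·1 = 1/2.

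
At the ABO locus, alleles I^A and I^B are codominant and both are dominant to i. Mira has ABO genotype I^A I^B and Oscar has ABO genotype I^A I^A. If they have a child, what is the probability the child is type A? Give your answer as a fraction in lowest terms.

ABO cross I^A I^B × I^A I^A → offspring phenotypes: 1/2 A, 1/2 AB.
So P(type A) = 1/2.

1/2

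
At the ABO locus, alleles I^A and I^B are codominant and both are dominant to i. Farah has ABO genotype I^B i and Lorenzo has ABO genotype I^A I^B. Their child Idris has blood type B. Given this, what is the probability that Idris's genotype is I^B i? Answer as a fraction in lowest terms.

1/2

Cross I^B i × I^A I^B → 1/4 I^A I^B, 1/4 I^A i, 1/4 I^B I^B, 1/4 I^B i.
Type-B genotypes among offspring: I^B I^B (1/4), I^B i (1/4); total 1/2.
P(I^B i | type B) = (1/4) / (1/2) = 1/2.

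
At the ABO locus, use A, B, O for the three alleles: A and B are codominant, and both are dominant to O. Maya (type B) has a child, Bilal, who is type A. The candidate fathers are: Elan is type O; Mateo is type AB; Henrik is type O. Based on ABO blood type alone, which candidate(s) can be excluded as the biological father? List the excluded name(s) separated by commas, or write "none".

Elan, Henrik

A candidate is excluded only if no genotype consistent with his phenotype could produce a type A child with a type B mother.
Elan (type O): no genotype consistent with that phenotype can produce a type-A child with a type-B mother.
Henrik (type O): no genotype consistent with that phenotype can produce a type-A child with a type-B mother.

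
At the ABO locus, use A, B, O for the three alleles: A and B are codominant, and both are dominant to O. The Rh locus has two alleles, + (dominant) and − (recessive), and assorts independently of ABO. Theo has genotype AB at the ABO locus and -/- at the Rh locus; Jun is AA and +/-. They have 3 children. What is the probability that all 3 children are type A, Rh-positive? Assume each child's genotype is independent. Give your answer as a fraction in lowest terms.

1/64

ABO cross AB × AA → 1/2 A, 1/2 AB.
Rh cross -/- × +/- → 1/2 Rh+, 1/2 Rh-; so P(type A, Rh-positive) = 1/2 × 1/2 = 1/4 per child.
All 3 independent: (1/4)^3 = 1/64.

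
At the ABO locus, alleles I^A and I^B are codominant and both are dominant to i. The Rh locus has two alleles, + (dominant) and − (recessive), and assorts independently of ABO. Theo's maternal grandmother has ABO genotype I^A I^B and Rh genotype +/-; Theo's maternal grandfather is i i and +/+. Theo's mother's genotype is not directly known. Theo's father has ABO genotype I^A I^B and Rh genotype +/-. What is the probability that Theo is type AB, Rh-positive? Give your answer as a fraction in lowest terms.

7/32

Theo's mother's ABO genotype from I^A I^B × i i: 1/2 I^A i, 1/2 I^B i.
Crossing each possibility with the father I^A I^B and summing P(type AB): 1/2·1/4 + 1/2·1/4 = 1/4.
Similarly for Rh via the mother's Rh distribution: P(Rh+) = 7/8.
Independent loci: 1/4 × 7/8 = 7/32.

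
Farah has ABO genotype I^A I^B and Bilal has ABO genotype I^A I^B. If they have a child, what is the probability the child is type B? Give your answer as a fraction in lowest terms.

1/4

ABO cross I^A I^B × I^A I^B → offspring phenotypes: 1/4 A, 1/4 B, 1/2 AB.
So P(type B) = 1/4.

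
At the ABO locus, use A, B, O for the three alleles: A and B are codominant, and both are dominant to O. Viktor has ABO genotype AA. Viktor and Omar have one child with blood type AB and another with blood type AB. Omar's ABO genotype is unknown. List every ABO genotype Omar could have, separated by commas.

AB, BB, BO

For each candidate genotype of Omar, check whether crossing it with AA can produce every observed child phenotype.
  AA → possible child types {A} ✗
  AB → possible child types {A, AB} ✓
  AO → possible child types {A} ✗
  BB → possible child types {AB} ✓
  BO → possible child types {A, AB} ✓
  OO → possible child types {A} ✗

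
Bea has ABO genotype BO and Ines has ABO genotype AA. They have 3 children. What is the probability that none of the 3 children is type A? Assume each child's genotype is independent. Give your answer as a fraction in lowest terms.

1/8

ABO cross BO × AA → 1/2 A, 1/2 AB.
So P(type A) = 1/2 per child.
P(not type A) = 1/2 for one child; (1/2)^3 = 1/8.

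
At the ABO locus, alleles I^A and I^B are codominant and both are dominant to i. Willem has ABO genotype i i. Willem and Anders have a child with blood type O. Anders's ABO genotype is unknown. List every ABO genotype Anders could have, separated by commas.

I^A i, I^B i, i i

For each candidate genotype of Anders, check whether crossing it with i i can produce every observed child phenotype.
  I^A I^A → possible child types {A} ✗
  I^A I^B → possible child types {A, B} ✗
  I^A i → possible child types {O, A} ✓
  I^B I^B → possible child types {B} ✗
  I^B i → possible child types {O, B} ✓
  i i → possible child types {O} ✓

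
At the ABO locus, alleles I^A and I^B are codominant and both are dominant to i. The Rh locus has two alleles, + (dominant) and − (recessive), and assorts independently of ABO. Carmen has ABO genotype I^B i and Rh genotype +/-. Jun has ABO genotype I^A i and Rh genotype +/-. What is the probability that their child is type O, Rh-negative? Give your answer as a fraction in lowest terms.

ABO cross I^B i × I^A i → offspring phenotypes: 1/4 O, 1/4 A, 1/4 B, 1/4 AB.
Rh cross +/- × +/- → 3/4 Rh+, 1/4 Rh-.
Independent loci: P(type O, Rh-negative) = 1/4 × 1/4 = 1/16.

1/16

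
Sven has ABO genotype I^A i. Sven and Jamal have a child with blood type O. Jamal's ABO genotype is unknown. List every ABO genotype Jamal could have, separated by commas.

I^A i, I^B i, i i

For each candidate genotype of Jamal, check whether crossing it with I^A i can produce every observed child phenotype.
  I^A I^A → possible child types {A} ✗
  I^A I^B → possible child types {A, B, AB} ✗
  I^A i → possible child types {O, A} ✓
  I^B I^B → possible child types {B, AB} ✗
  I^B i → possible child types {O, A, B, AB} ✓
  i i → possible child types {O, A} ✓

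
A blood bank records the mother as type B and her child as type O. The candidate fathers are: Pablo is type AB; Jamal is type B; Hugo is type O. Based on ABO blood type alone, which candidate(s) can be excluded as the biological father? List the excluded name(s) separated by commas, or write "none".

A candidate is excluded only if no genotype consistent with his phenotype could produce a type O child with a type B mother.
Pablo (type AB): no genotype consistent with that phenotype can produce a type-O child with a type-B mother.

Pablo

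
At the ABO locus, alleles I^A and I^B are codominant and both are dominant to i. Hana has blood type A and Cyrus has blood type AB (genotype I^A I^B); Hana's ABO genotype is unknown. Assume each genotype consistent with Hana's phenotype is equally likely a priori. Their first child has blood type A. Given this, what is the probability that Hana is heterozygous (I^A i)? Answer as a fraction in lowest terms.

Possible genotypes: Hana ∈ {I^A I^A, I^A i}; Cyrus ∈ {I^A I^B}.
Weight each parental genotype pair by prior × P(type-A child):
  I^A I^A × I^A I^B: posterior weight 1/2.
  I^A i × I^A I^B: posterior weight 1/2.
Sum the posterior weight over pairs where Hana is I^A i: 1/2.

1/2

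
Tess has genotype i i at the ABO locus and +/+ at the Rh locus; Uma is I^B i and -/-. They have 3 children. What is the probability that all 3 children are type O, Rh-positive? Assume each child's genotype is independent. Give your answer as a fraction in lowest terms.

1/8

ABO cross i i × I^B i → 1/2 O, 1/2 B.
Rh cross +/+ × -/- → 1 Rh+; so P(type O, Rh-positive) = 1/2 × 1 = 1/2 per child.
All 3 independent: (1/2)^3 = 1/8.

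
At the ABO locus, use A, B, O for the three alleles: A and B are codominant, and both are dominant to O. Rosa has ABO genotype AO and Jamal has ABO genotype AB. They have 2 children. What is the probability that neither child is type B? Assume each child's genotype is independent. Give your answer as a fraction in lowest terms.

ABO cross AO × AB → 1/2 A, 1/4 B, 1/4 AB.
So P(type B) = 1/4 per child.
P(not type B) = 3/4 for one child; (3/4)^2 = 9/16.

9/16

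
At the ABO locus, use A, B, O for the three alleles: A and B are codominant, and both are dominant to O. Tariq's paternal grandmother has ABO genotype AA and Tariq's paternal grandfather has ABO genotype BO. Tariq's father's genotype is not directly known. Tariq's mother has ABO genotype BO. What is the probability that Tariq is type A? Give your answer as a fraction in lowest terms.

Tariq's father's ABO genotype from AA × BO: 1/2 AB, 1/2 AO.
Crossing each possibility with the mother BO and summing P(type A): 1/2·1/4 + 1/2·1/4 = 1/4.

1/4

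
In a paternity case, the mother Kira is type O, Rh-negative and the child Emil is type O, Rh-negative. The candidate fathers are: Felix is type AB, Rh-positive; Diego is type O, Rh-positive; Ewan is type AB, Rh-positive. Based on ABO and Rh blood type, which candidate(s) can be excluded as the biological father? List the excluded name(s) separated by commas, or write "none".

A candidate is excluded only if no genotype consistent with his phenotype could produce a type O, Rh-negative child with a type O, Rh-negative mother.
Felix (type AB, Rh+): no genotype consistent with that phenotype can produce a type-O Rh- child with a type-O mother.
Ewan (type AB, Rh+): no genotype consistent with that phenotype can produce a type-O Rh- child with a type-O mother.

Felix, Ewan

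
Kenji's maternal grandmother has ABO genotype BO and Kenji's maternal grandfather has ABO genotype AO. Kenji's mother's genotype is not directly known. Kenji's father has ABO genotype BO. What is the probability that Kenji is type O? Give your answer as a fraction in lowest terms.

1/4

Kenji's mother's ABO genotype from BO × AO: 1/4 AB, 1/4 AO, 1/4 BO, 1/4 OO.
Crossing each possibility with the father BO and summing P(type O): 1/4·0 + 1/4·1/4 + 1/4·1/4 + 1/4·1/2 = 1/4.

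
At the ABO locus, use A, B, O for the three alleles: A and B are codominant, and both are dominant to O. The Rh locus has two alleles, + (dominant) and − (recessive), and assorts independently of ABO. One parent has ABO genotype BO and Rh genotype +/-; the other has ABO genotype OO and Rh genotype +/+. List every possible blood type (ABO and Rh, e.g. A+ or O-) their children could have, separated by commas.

Gametes from BO × OO give offspring ABO genotypes BO, OO, i.e. phenotypes O, B.
Rh cross +/- × +/+ → phenotypes Rh+.
Combining independently: O+, B+.

O+, B+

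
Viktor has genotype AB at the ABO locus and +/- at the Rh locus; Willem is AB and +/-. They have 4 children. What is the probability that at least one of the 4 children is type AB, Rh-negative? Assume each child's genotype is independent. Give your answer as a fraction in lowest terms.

ABO cross AB × AB → 1/4 A, 1/4 B, 1/2 AB.
Rh cross +/- × +/- → 3/4 Rh+, 1/4 Rh-; so P(type AB, Rh-negative) = 1/2 × 1/4 = 1/8 per child.
P(none) = (7/8)^4 = 2401/4096; P(at least one) = 1 − 2401/4096 = 1695/4096.

1695/4096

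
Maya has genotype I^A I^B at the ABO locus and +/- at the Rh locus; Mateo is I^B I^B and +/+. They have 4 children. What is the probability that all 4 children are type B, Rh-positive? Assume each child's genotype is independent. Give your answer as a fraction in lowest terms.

ABO cross I^A I^B × I^B I^B → 1/2 B, 1/2 AB.
Rh cross +/- × +/+ → 1 Rh+; so P(type B, Rh-positive) = 1/2 × 1 = 1/2 per child.
All 4 independent: (1/2)^4 = 1/16.

1/16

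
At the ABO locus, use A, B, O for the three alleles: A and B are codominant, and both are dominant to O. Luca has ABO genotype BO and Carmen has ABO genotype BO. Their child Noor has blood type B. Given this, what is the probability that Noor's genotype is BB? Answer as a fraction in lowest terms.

1/3

Cross BO × BO → 1/4 BB, 1/2 BO, 1/4 OO.
Type-B genotypes among offspring: BB (1/4), BO (1/2); total 3/4.
P(BB | type B) = (1/4) / (3/4) = 1/3.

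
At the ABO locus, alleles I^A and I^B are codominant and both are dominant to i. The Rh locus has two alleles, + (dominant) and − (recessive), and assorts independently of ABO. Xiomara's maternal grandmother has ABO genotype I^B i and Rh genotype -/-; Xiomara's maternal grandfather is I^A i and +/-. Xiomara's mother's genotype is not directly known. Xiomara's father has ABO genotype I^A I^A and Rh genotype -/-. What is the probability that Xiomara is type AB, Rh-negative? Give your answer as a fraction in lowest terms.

3/16

Xiomara's mother's ABO genotype from I^B i × I^A i: 1/4 I^A I^B, 1/4 I^A i, 1/4 I^B i, 1/4 i i.
Crossing each possibility with the father I^A I^A and summing P(type AB): 1/4·1/2 + 1/4·0 + 1/4·1/2 + 1/4·0 = 1/4.
Similarly for Rh via the mother's Rh distribution: P(Rh-) = 3/4.
Independent loci: 1/4 × 3/4 = 3/16.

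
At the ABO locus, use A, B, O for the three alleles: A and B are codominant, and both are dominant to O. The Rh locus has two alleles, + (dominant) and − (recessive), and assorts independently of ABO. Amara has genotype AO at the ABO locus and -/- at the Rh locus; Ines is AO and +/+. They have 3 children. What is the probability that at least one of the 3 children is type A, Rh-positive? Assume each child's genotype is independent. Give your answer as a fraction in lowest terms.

63/64

ABO cross AO × AO → 1/4 O, 3/4 A.
Rh cross -/- × +/+ → 1 Rh+; so P(type A, Rh-positive) = 3/4 × 1 = 3/4 per child.
P(none) = (1/4)^3 = 1/64; P(at least one) = 1 − 1/64 = 63/64.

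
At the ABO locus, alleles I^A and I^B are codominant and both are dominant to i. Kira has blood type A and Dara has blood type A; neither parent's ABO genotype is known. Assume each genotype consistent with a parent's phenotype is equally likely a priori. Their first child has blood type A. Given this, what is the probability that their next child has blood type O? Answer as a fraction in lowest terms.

Possible genotypes: Kira ∈ {I^A I^A, I^A i}; Dara ∈ {I^A I^A, I^A i}.
Weight each parental genotype pair by prior × P(type-A child):
  I^A I^A × I^A I^A: posterior weight 4/15; P(next child type O) = 0.
  I^A I^A × I^A i: posterior weight 4/15; P(next child type O) = 0.
  I^A i × I^A I^A: posterior weight 4/15; P(next child type O) = 0.
  I^A i × I^A i: posterior weight 1/5; P(next child type O) = 1/4.
Weighted sum = 1/20.

1/20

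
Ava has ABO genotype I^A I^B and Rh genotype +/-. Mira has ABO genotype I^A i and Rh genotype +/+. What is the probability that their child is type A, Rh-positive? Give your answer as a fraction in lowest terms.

1/2

ABO cross I^A I^B × I^A i → offspring phenotypes: 1/2 A, 1/4 B, 1/4 AB.
Rh cross +/- × +/+ → 1 Rh+.
Independent loci: P(type A, Rh-positive) = 1/2 × 1 = 1/2.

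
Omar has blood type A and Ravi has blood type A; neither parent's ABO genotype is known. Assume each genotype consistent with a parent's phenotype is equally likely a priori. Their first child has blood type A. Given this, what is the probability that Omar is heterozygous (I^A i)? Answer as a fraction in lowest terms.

7/15

Possible genotypes: Omar ∈ {I^A I^A, I^A i}; Ravi ∈ {I^A I^A, I^A i}.
Weight each parental genotype pair by prior × P(type-A child):
  I^A I^A × I^A I^A: posterior weight 4/15.
  I^A I^A × I^A i: posterior weight 4/15.
  I^A i × I^A I^A: posterior weight 4/15.
  I^A i × I^A i: posterior weight 1/5.
Sum the posterior weight over pairs where Omar is I^A i: 7/15.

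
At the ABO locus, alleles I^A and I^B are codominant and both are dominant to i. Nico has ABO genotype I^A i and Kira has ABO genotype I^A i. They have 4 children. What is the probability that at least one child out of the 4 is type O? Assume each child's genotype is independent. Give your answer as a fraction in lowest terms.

175/256

ABO cross I^A i × I^A i → 1/4 O, 3/4 A.
So P(type O) = 1/4 per child.
P(none) = (3/4)^4 = 81/256; P(at least one) = 1 − 81/256 = 175/256.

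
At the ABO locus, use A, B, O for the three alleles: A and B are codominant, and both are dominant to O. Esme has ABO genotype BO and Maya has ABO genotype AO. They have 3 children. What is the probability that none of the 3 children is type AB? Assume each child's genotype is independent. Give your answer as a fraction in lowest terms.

27/64

ABO cross BO × AO → 1/4 O, 1/4 A, 1/4 B, 1/4 AB.
So P(type AB) = 1/4 per child.
P(not type AB) = 3/4 for one child; (3/4)^3 = 27/64.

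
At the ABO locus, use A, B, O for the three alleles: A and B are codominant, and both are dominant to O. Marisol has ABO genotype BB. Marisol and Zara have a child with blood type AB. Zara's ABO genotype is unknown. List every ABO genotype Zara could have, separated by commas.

AA, AB, AO

For each candidate genotype of Zara, check whether crossing it with BB can produce every observed child phenotype.
  AA → possible child types {AB} ✓
  AB → possible child types {B, AB} ✓
  AO → possible child types {B, AB} ✓
  BB → possible child types {B} ✗
  BO → possible child types {B} ✗
  OO → possible child types {B} ✗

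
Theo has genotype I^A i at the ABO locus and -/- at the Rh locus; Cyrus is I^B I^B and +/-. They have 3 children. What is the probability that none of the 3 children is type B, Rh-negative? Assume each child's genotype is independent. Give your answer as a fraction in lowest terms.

27/64

ABO cross I^A i × I^B I^B → 1/2 B, 1/2 AB.
Rh cross -/- × +/- → 1/2 Rh+, 1/2 Rh-; so P(type B, Rh-negative) = 1/2 × 1/2 = 1/4 per child.
P(not type B, Rh-negative) = 3/4 for one child; (3/4)^3 = 27/64.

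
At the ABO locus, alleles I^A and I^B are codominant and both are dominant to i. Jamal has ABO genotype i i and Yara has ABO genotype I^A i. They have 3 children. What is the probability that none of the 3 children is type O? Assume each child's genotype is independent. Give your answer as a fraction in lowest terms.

ABO cross i i × I^A i → 1/2 O, 1/2 A.
So P(type O) = 1/2 per child.
P(not type O) = 1/2 for one child; (1/2)^3 = 1/8.

1/8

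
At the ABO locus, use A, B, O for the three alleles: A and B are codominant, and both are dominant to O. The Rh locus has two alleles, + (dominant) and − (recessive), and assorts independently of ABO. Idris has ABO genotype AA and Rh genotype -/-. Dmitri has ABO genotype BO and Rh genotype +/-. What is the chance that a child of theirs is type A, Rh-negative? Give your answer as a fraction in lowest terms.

1/4

ABO cross AA × BO → offspring phenotypes: 1/2 A, 1/2 AB.
Rh cross -/- × +/- → 1/2 Rh+, 1/2 Rh-.
Independent loci: P(type A, Rh-negative) = 1/2 × 1/2 = 1/4.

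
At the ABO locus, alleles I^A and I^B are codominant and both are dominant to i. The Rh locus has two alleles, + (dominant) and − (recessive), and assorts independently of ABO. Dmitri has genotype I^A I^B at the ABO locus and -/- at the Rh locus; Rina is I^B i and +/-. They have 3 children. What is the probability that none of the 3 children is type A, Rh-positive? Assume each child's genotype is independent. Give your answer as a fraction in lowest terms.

343/512

ABO cross I^A I^B × I^B i → 1/4 A, 1/2 B, 1/4 AB.
Rh cross -/- × +/- → 1/2 Rh+, 1/2 Rh-; so P(type A, Rh-positive) = 1/4 × 1/2 = 1/8 per child.
P(not type A, Rh-positive) = 7/8 for one child; (7/8)^3 = 343/512.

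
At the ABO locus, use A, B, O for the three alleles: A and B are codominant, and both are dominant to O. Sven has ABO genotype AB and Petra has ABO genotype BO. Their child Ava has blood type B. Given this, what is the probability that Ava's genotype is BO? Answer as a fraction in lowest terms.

Cross AB × BO → 1/4 AB, 1/4 AO, 1/4 BB, 1/4 BO.
Type-B genotypes among offspring: BB (1/4), BO (1/4); total 1/2.
P(BO | type B) = (1/4) / (1/2) = 1/2.

1/2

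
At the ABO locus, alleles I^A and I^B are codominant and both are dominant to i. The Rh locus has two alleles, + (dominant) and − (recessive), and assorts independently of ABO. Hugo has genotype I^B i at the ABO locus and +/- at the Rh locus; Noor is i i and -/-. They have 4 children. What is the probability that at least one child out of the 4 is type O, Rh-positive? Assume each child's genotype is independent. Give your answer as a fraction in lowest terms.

ABO cross I^B i × i i → 1/2 O, 1/2 B.
Rh cross +/- × -/- → 1/2 Rh+, 1/2 Rh-; so P(type O, Rh-positive) = 1/2 × 1/2 = 1/4 per child.
P(none) = (3/4)^4 = 81/256; P(at least one) = 1 − 81/256 = 175/256.

175/256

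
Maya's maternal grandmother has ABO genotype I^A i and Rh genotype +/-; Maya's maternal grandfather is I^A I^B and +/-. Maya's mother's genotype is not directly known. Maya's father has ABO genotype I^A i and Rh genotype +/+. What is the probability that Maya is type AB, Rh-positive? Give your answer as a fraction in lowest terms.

1/8

Maya's mother's ABO genotype from I^A i × I^A I^B: 1/4 I^A I^A, 1/4 I^A I^B, 1/4 I^A i, 1/4 I^B i.
Crossing each possibility with the father I^A i and summing P(type AB): 1/4·0 + 1/4·1/4 + 1/4·0 + 1/4·1/4 = 1/8.
Similarly for Rh via the mother's Rh distribution: P(Rh+) = 1.
Independent loci: 1/8 × 1 = 1/8.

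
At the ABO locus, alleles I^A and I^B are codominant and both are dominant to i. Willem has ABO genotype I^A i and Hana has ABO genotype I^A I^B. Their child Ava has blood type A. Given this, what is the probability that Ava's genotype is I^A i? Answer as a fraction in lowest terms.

Cross I^A i × I^A I^B → 1/4 I^A I^A, 1/4 I^A I^B, 1/4 I^A i, 1/4 I^B i.
Type-A genotypes among offspring: I^A I^A (1/4), I^A i (1/4); total 1/2.
P(I^A i | type A) = (1/4) / (1/2) = 1/2.

1/2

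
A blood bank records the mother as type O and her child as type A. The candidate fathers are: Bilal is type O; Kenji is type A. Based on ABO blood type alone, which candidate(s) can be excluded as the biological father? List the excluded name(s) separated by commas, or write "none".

A candidate is excluded only if no genotype consistent with his phenotype could produce a type A child with a type O mother.
Bilal (type O): no genotype consistent with that phenotype can produce a type-A child with a type-O mother.

Bilal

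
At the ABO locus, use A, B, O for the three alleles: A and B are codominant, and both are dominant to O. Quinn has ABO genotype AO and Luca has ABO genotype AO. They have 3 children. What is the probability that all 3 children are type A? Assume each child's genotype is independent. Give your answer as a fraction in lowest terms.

27/64

ABO cross AO × AO → 1/4 O, 3/4 A.
So P(type A) = 3/4 per child.
All 3 independent: (3/4)^3 = 27/64.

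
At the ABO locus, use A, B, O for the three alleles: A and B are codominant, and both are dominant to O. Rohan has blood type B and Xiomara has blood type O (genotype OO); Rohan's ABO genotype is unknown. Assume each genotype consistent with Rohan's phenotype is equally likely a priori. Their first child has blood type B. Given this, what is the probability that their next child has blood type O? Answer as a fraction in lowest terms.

Possible genotypes: Rohan ∈ {BB, BO}; Xiomara ∈ {OO}.
Weight each parental genotype pair by prior × P(type-B child):
  BB × OO: posterior weight 2/3; P(next child type O) = 0.
  BO × OO: posterior weight 1/3; P(next child type O) = 1/2.
Weighted sum = 1/6.

1/6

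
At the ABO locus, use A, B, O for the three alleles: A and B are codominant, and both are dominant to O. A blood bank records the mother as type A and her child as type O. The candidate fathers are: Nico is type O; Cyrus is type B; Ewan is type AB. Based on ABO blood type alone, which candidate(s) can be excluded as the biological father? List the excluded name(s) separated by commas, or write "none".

A candidate is excluded only if no genotype consistent with his phenotype could produce a type O child with a type A mother.
Ewan (type AB): no genotype consistent with that phenotype can produce a type-O child with a type-A mother.

Ewan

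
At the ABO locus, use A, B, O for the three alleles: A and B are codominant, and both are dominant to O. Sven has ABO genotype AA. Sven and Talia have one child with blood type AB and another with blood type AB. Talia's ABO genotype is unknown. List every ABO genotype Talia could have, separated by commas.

AB, BB, BO

For each candidate genotype of Talia, check whether crossing it with AA can produce every observed child phenotype.
  AA → possible child types {A} ✗
  AB → possible child types {A, AB} ✓
  AO → possible child types {A} ✗
  BB → possible child types {AB} ✓
  BO → possible child types {A, AB} ✓
  OO → possible child types {A} ✗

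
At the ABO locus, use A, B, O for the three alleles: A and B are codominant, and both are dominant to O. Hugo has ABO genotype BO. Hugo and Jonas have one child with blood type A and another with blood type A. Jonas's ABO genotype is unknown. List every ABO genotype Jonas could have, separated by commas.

AA, AB, AO

For each candidate genotype of Jonas, check whether crossing it with BO can produce every observed child phenotype.
  AA → possible child types {A, AB} ✓
  AB → possible child types {A, B, AB} ✓
  AO → possible child types {O, A, B, AB} ✓
  BB → possible child types {B} ✗
  BO → possible child types {O, B} ✗
  OO → possible child types {O, B} ✗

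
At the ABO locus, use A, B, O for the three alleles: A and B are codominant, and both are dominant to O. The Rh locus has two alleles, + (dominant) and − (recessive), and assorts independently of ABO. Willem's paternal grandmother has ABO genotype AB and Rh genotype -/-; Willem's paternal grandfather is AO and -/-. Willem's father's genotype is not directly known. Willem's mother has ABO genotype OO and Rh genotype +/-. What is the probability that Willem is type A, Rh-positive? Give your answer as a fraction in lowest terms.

1/4

Willem's father's ABO genotype from AB × AO: 1/4 AA, 1/4 AB, 1/4 AO, 1/4 BO.
Crossing each possibility with the mother OO and summing P(type A): 1/4·1 + 1/4·1/2 + 1/4·1/2 + 1/4·0 = 1/2.
Similarly for Rh via the father's Rh distribution: P(Rh+) = 1/2.
Independent loci: 1/2 × 1/2 = 1/4.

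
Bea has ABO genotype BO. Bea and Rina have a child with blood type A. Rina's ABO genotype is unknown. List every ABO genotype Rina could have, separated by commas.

For each candidate genotype of Rina, check whether crossing it with BO can produce every observed child phenotype.
  AA → possible child types {A, AB} ✓
  AB → possible child types {A, B, AB} ✓
  AO → possible child types {O, A, B, AB} ✓
  BB → possible child types {B} ✗
  BO → possible child types {O, B} ✗
  OO → possible child types {O, B} ✗

AA, AB, AO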